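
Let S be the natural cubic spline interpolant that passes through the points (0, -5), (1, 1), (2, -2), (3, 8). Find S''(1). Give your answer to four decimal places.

With M_i denoting the second derivative at x_i, h_i = 1, 1, 1, and Δ_i = (y_(i+1) − y_i)/h_i = 6, -3, 10:
  1·M_0 + 4·M_1 + 1·M_2 = 6(Δ_1 - Δ_0) = -54
  1·M_1 + 4·M_2 + 1·M_3 = 6(Δ_2 - Δ_1) = 78
Natural end conditions: M_0 = M_3 = 0.
Forward elimination and back-substitution give M_0 = 0, M_1 = -98/5, M_2 = 122/5, M_3 = 0.

-19.6000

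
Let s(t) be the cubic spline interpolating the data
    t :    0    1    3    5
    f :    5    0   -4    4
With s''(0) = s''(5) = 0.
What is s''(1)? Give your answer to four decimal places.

1.6364

Write M_i for s''(x_i). With h_i = 1, 2, 2 and divided differences Δ_i = -5, -2, 4, the continuity of s' gives the tridiagonal system
  1·M_0 + 6·M_1 + 2·M_2 = 6(Δ_1 - Δ_0) = 18
  2·M_1 + 8·M_2 + 2·M_3 = 6(Δ_2 - Δ_1) = 36
Natural end conditions: M_0 = M_3 = 0.
Solving: M_0 = 0, M_1 = 18/11, M_2 = 45/11, M_3 = 0.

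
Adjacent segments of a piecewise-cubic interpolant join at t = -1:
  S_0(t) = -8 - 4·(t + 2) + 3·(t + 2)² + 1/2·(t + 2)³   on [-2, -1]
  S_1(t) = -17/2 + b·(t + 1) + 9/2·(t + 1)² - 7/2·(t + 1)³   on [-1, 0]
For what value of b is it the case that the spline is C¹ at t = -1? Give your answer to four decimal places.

3.5000

S_0'(t) = -4 + 6·(t + 2) + 3/2·(t + 2)², so S_0'(-1) = 7/2. On the right, S_1'(-1) = b, so b = 7/2.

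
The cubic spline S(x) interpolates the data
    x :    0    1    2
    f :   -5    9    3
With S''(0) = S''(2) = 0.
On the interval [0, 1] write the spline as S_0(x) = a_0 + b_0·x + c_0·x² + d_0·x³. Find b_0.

19

Write M_i for S''(x_i). With h_i = 1, 1 and divided differences Δ_i = 14, -6, the continuity of S' gives the tridiagonal system
  1·M_0 + 4·M_1 + 1·M_2 = 6(Δ_1 - Δ_0) = -120
Natural end conditions: M_0 = M_2 = 0.
Solving: M_0 = 0, M_1 = -30, M_2 = 0.
On [0, 1], with S_0(x) = a_0 + b_0·x + c_0·x² + d_0·x³: c_0 = M_0/2 = 0, d_0 = (M_1 - M_0)/(6h_0) = -5, b_0 = Δ_0 - h_0(2M_0 + M_1)/6 = 19.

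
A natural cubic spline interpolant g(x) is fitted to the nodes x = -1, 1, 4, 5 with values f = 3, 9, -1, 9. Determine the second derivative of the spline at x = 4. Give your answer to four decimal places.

Write m_i for g''(x_i). With h_i = 2, 3, 1 and divided differences Δ_i = 3, -10/3, 10, the continuity of g' gives the tridiagonal system
  2·m_0 + 10·m_1 + 3·m_2 = 6(Δ_1 - Δ_0) = -38
  3·m_1 + 8·m_2 + 1·m_3 = 6(Δ_2 - Δ_1) = 80
Natural end conditions: m_0 = m_3 = 0.
Forward elimination and back-substitution give m_0 = 0, m_1 = -544/71, m_2 = 914/71, m_3 = 0.

12.8732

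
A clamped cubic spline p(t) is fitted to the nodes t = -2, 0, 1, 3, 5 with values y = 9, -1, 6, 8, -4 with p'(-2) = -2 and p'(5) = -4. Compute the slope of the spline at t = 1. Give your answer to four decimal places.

7.4918

With m_i denoting the second derivative at x_i, h_i = 2, 1, 2, 2, and Δ_i = (y_(i+1) − y_i)/h_i = -5, 7, 1, -6:
  2·m_0 + 6·m_1 + 1·m_2 = 6(Δ_1 - Δ_0) = 72
  1·m_1 + 6·m_2 + 2·m_3 = 6(Δ_2 - Δ_1) = -36
  2·m_2 + 8·m_3 + 2·m_4 = 6(Δ_3 - Δ_2) = -42
Clamped end conditions give two more equations: 2h_0·m_0 + h_0·m_1 = 6(Δ_0 - p'(-2)) = -18 and h_3·m_3 + 2h_3·m_4 = 6(p'(5) - Δ_3) = 12.
Hence m_0 = -1627/122, m_1 = 1078/61, m_2 = -449/61, m_3 = -290/61, m_4 = 328/61.
On [1, 3], p'(t) = b_2 + 2c_2·(t - 1) + 3d_2·(t - 1)² with b_2 = Δ_2 - h_2(2m_2 + m_3)/6 = 457/61, c_2 = m_2/2 = -449/122, d_2 = (m_3 - m_2)/(6h_2) = 53/244. So p'(1) = 457/61.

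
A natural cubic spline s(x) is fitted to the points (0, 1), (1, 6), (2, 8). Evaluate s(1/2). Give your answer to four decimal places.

Put M_i = s'' at the i-th knot. Here h = (1, 1) and Δ = (5, 2), so the interior equations h_(i-1)·M_(i-1) + 2(h_(i-1)+h_i)·M_i + h_i·M_(i+1) = 6(Δ_i − Δ_(i-1)) read
  1·M_0 + 4·M_1 + 1·M_2 = 6(Δ_1 - Δ_0) = -18
Natural end conditions: M_0 = M_2 = 0.
Hence M_0 = 0, M_1 = -9/2, M_2 = 0.
On [0, 1], s(x) = 1 + 23/4·x + 0·x² - 3/4·x³.
With x = 1/2: s(1/2) = 121/32.

3.7813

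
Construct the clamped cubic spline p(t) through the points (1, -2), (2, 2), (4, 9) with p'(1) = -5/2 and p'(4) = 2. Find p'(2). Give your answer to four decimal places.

6.2500

With σ_i denoting the second derivative at x_i, h_i = 1, 2, and Δ_i = (y_(i+1) − y_i)/h_i = 4, 7/2:
  1·σ_0 + 6·σ_1 + 2·σ_2 = 6(Δ_1 - Δ_0) = -3
Clamped end conditions give two more equations: 2h_0·σ_0 + h_0·σ_1 = 6(Δ_0 - p'(1)) = 39 and h_1·σ_1 + 2h_1·σ_2 = 6(p'(4) - Δ_1) = -9.
Solving the tridiagonal system: σ_0 = 43/2, σ_1 = -4, σ_2 = -1/4.
On [2, 4], p'(t) = b_1 + 2c_1·(t - 2) + 3d_1·(t - 2)² with b_1 = Δ_1 - h_1(2σ_1 + σ_2)/6 = 25/4, c_1 = σ_1/2 = -2, d_1 = (σ_2 - σ_1)/(6h_1) = 5/16. So p'(2) = 25/4.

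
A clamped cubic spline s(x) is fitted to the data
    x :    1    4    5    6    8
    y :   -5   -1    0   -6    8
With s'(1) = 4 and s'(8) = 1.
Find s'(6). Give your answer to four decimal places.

-1.3038

With M_i denoting the second derivative at x_i, h_i = 3, 1, 1, 2, and Δ_i = (y_(i+1) − y_i)/h_i = 4/3, 1, -6, 7:
  3·M_0 + 8·M_1 + 1·M_2 = 6(Δ_1 - Δ_0) = -2
  1·M_1 + 4·M_2 + 1·M_3 = 6(Δ_2 - Δ_1) = -42
  1·M_2 + 6·M_3 + 2·M_4 = 6(Δ_3 - Δ_2) = 78
Clamped end conditions give two more equations: 2h_0·M_0 + h_0·M_1 = 6(Δ_0 - s'(1)) = -16 and h_3·M_3 + 2h_3·M_4 = 6(s'(8) - Δ_3) = -36.
Forward elimination and back-substitution give M_0 = -1052/237, M_1 = 280/79, M_2 = -1346/79, M_3 = 1786/79, M_4 = -1604/79.
On [6, 8], s'(x) = b_3 + 2c_3·(x - 6) + 3d_3·(x - 6)² with b_3 = Δ_3 - h_3(2M_3 + M_4)/6 = -103/79, c_3 = M_3/2 = 893/79, d_3 = (M_4 - M_3)/(6h_3) = -565/158. So s'(6) = -103/79.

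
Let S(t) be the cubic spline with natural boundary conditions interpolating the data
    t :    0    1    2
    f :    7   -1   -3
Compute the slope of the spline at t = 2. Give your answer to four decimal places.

Write m_i for S''(x_i). With h_i = 1, 1 and divided differences Δ_i = -8, -2, the continuity of S' gives the tridiagonal system
  1·m_0 + 4·m_1 + 1·m_2 = 6(Δ_1 - Δ_0) = 36
Natural end conditions: m_0 = m_2 = 0.
Solving the tridiagonal system: m_0 = 0, m_1 = 9, m_2 = 0.
On [1, 2], S'(t) = b_1 + 2c_1·(t - 1) + 3d_1·(t - 1)² with b_1 = Δ_1 - h_1(2m_1 + m_2)/6 = -5, c_1 = m_1/2 = 9/2, d_1 = (m_2 - m_1)/(6h_1) = -3/2. So S'(2) = -1/2.

-0.5000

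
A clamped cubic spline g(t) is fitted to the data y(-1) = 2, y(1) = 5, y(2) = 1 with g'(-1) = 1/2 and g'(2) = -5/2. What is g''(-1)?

Let M_i = g''(x_i). Step sizes h_i = 2, 1; slopes of the chords Δ_i = (y_(i+1) - y_i)/h_i = 3/2, -4.
  2·M_0 + 6·M_1 + 1·M_2 = 6(Δ_1 - Δ_0) = -33
Clamped end conditions give two more equations: 2h_0·M_0 + h_0·M_1 = 6(Δ_0 - g'(-1)) = 6 and h_1·M_1 + 2h_1·M_2 = 6(g'(2) - Δ_1) = 9.
Solving the tridiagonal system: M_0 = 6, M_1 = -9, M_2 = 9.

6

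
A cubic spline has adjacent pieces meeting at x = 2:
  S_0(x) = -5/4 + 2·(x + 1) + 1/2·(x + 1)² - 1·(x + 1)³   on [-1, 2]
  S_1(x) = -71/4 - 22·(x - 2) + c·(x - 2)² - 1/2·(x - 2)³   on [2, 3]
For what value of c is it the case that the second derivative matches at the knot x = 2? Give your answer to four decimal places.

S_0''(x) = 1 - 6·(x + 1), so S_0''(2) = -17. On the right, S_1''(2) = 2c, so c = -17/2.

-8.5000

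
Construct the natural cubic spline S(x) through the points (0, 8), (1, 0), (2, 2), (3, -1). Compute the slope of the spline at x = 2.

Write M_i for S''(x_i). With h_i = 1, 1, 1 and divided differences Δ_i = -8, 2, -3, the continuity of S' gives the tridiagonal system
  1·M_0 + 4·M_1 + 1·M_2 = 6(Δ_1 - Δ_0) = 60
  1·M_1 + 4·M_2 + 1·M_3 = 6(Δ_2 - Δ_1) = -30
Natural end conditions: M_0 = M_3 = 0.
Forward elimination and back-substitution give M_0 = 0, M_1 = 18, M_2 = -12, M_3 = 0.
On [2, 3], S'(x) = b_2 + 2c_2·(x - 2) + 3d_2·(x - 2)² with b_2 = Δ_2 - h_2(2M_2 + M_3)/6 = 1, c_2 = M_2/2 = -6, d_2 = (M_3 - M_2)/(6h_2) = 2. So S'(2) = 1.

1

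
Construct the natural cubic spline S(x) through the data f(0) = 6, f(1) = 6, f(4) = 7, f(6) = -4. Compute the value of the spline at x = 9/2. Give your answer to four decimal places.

Let M_i = S''(x_i). Step sizes h_i = 1, 3, 2; slopes of the chords Δ_i = (y_(i+1) - y_i)/h_i = 0, 1/3, -11/2.
  1·M_0 + 8·M_1 + 3·M_2 = 6(Δ_1 - Δ_0) = 2
  3·M_1 + 10·M_2 + 2·M_3 = 6(Δ_2 - Δ_1) = -35
Natural end conditions: M_0 = M_3 = 0.
Hence M_0 = 0, M_1 = 125/71, M_2 = -286/71, M_3 = 0.
On [4, 6], S(x) = 7 - 1199/426·(x - 4) - 143/71·(x - 4)² + 143/426·(x - 4)³.
With (x - 4) = 1/2: S(9/2) = 5829/1136.

5.1312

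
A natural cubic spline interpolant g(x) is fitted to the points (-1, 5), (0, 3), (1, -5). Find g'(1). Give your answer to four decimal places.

-9.5000

Put σ_i = g'' at the i-th knot. Here h = (1, 1) and Δ = (-2, -8), so the interior equations h_(i-1)·σ_(i-1) + 2(h_(i-1)+h_i)·σ_i + h_i·σ_(i+1) = 6(Δ_i − Δ_(i-1)) read
  1·σ_0 + 4·σ_1 + 1·σ_2 = 6(Δ_1 - Δ_0) = -36
Natural end conditions: σ_0 = σ_2 = 0.
Hence σ_0 = 0, σ_1 = -9, σ_2 = 0.
On [0, 1], g'(x) = b_1 + 2c_1·x + 3d_1·x² with b_1 = Δ_1 - h_1(2σ_1 + σ_2)/6 = -5, c_1 = σ_1/2 = -9/2, d_1 = (σ_2 - σ_1)/(6h_1) = 3/2. So g'(1) = -19/2.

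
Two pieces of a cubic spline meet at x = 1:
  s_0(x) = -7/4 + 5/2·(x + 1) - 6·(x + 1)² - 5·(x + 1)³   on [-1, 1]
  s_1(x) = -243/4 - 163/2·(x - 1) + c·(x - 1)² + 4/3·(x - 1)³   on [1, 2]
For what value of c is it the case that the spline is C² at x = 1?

s_0''(x) = -12 - 30·(x + 1), so s_0''(1) = -72. On the right, s_1''(1) = 2c, so c = -36.

-36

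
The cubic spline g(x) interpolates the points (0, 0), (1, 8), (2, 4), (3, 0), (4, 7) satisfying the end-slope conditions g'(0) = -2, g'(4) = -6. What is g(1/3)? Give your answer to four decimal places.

1.3532

Put σ_i = g'' at the i-th knot. Here h = (1, 1, 1, 1) and Δ = (8, -4, -4, 7), so the interior equations h_(i-1)·σ_(i-1) + 2(h_(i-1)+h_i)·σ_i + h_i·σ_(i+1) = 6(Δ_i − Δ_(i-1)) read
  1·σ_0 + 4·σ_1 + 1·σ_2 = 6(Δ_1 - Δ_0) = -72
  1·σ_1 + 4·σ_2 + 1·σ_3 = 6(Δ_2 - Δ_1) = 0
  1·σ_2 + 4·σ_3 + 1·σ_4 = 6(Δ_3 - Δ_2) = 66
Clamped end conditions give two more equations: 2h_0·σ_0 + h_0·σ_1 = 6(Δ_0 - g'(0)) = 60 and h_3·σ_3 + 2h_3·σ_4 = 6(g'(4) - Δ_3) = -78.
Forward elimination and back-substitution give σ_0 = 1247/28, σ_1 = -407/14, σ_2 = -1/4, σ_3 = 421/14, σ_4 = -1513/28.
On [0, 1], g(x) = 0 - 2·x + 1247/56·x² - 687/56·x³.
With x = 1/3: g(1/3) = 341/252.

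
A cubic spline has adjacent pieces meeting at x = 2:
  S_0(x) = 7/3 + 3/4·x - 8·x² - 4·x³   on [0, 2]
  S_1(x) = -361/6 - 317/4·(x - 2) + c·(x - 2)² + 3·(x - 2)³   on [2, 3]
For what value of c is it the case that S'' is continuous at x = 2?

S_0''(x) = -16 - 24·x, so S_0''(2) = -64. On the right, S_1''(2) = 2c, so c = -32.

-32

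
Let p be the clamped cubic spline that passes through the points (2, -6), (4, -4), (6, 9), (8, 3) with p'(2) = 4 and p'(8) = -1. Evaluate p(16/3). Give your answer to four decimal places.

5.7037

With σ_i denoting the second derivative at x_i, h_i = 2, 2, 2, and Δ_i = (y_(i+1) − y_i)/h_i = 1, 13/2, -3:
  2·σ_0 + 8·σ_1 + 2·σ_2 = 6(Δ_1 - Δ_0) = 33
  2·σ_1 + 8·σ_2 + 2·σ_3 = 6(Δ_2 - Δ_1) = -57
Clamped end conditions give two more equations: 2h_0·σ_0 + h_0·σ_1 = 6(Δ_0 - p'(2)) = -18 and h_2·σ_2 + 2h_2·σ_3 = 6(p'(8) - Δ_2) = 12.
Solving the tridiagonal system: σ_0 = -55/6, σ_1 = 28/3, σ_2 = -35/3, σ_3 = 53/6.
On [4, 6], p(x) = -4 + 25/6·(x - 4) + 14/3·(x - 4)² - 7/4·(x - 4)³.
With (x - 4) = 4/3: p(16/3) = 154/27.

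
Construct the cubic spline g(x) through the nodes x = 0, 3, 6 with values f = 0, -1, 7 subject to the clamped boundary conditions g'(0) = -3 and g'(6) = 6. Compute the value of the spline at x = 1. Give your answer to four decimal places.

Put m_i = g'' at the i-th knot. Here h = (3, 3) and Δ = (-1/3, 8/3), so the interior equations h_(i-1)·m_(i-1) + 2(h_(i-1)+h_i)·m_i + h_i·m_(i+1) = 6(Δ_i − Δ_(i-1)) read
  3·m_0 + 12·m_1 + 3·m_2 = 6(Δ_1 - Δ_0) = 18
Clamped end conditions give two more equations: 2h_0·m_0 + h_0·m_1 = 6(Δ_0 - g'(0)) = 16 and h_1·m_1 + 2h_1·m_2 = 6(g'(6) - Δ_1) = 20.
Forward elimination and back-substitution give m_0 = 8/3, m_1 = 0, m_2 = 10/3.
On [0, 3], g(x) = 0 - 3·x + 4/3·x² - 4/27·x³.
With x = 1: g(1) = -49/27.

-1.8148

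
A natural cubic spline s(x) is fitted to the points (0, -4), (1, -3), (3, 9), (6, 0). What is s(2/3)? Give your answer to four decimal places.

Write σ_i for s''(x_i). With h_i = 1, 2, 3 and divided differences Δ_i = 1, 6, -3, the continuity of s' gives the tridiagonal system
  1·σ_0 + 6·σ_1 + 2·σ_2 = 6(Δ_1 - Δ_0) = 30
  2·σ_1 + 10·σ_2 + 3·σ_3 = 6(Δ_2 - Δ_1) = -54
Natural end conditions: σ_0 = σ_3 = 0.
Forward elimination and back-substitution give σ_0 = 0, σ_1 = 51/7, σ_2 = -48/7, σ_3 = 0.
On [0, 1], s(x) = -4 - 3/14·x + 0·x² + 17/14·x³.
With x = 2/3: s(2/3) = -715/189.

-3.7831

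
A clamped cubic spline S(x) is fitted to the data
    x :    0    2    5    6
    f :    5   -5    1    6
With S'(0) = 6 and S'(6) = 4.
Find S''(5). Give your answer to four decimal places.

Write M_i for S''(x_i). With h_i = 2, 3, 1 and divided differences Δ_i = -5, 2, 5, the continuity of S' gives the tridiagonal system
  2·M_0 + 10·M_1 + 3·M_2 = 6(Δ_1 - Δ_0) = 42
  3·M_1 + 8·M_2 + 1·M_3 = 6(Δ_2 - Δ_1) = 18
Clamped end conditions give two more equations: 2h_0·M_0 + h_0·M_1 = 6(Δ_0 - S'(0)) = -66 and h_2·M_2 + 2h_2·M_3 = 6(S'(6) - Δ_2) = -6.
Forward elimination and back-substitution give M_0 = -270/13, M_1 = 111/13, M_2 = -8/13, M_3 = -35/13.

-0.6154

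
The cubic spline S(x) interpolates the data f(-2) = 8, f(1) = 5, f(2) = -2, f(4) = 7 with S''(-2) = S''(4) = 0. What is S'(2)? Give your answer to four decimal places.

With σ_i denoting the second derivative at x_i, h_i = 3, 1, 2, and Δ_i = (y_(i+1) − y_i)/h_i = -1, -7, 9/2:
  3·σ_0 + 8·σ_1 + 1·σ_2 = 6(Δ_1 - Δ_0) = -36
  1·σ_1 + 6·σ_2 + 2·σ_3 = 6(Δ_2 - Δ_1) = 69
Natural end conditions: σ_0 = σ_3 = 0.
Forward elimination and back-substitution give σ_0 = 0, σ_1 = -285/47, σ_2 = 588/47, σ_3 = 0.
On [2, 4], S'(x) = b_2 + 2c_2·(x - 2) + 3d_2·(x - 2)² with b_2 = Δ_2 - h_2(2σ_2 + σ_3)/6 = -361/94, c_2 = σ_2/2 = 294/47, d_2 = (σ_3 - σ_2)/(6h_2) = -49/47. So S'(2) = -361/94.

-3.8404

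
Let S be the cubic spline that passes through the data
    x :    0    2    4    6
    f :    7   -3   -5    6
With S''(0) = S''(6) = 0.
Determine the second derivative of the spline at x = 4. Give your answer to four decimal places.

4.4000

Put M_i = S'' at the i-th knot. Here h = (2, 2, 2) and Δ = (-5, -1, 11/2), so the interior equations h_(i-1)·M_(i-1) + 2(h_(i-1)+h_i)·M_i + h_i·M_(i+1) = 6(Δ_i − Δ_(i-1)) read
  2·M_0 + 8·M_1 + 2·M_2 = 6(Δ_1 - Δ_0) = 24
  2·M_1 + 8·M_2 + 2·M_3 = 6(Δ_2 - Δ_1) = 39
Natural end conditions: M_0 = M_3 = 0.
Solving the tridiagonal system: M_0 = 0, M_1 = 19/10, M_2 = 22/5, M_3 = 0.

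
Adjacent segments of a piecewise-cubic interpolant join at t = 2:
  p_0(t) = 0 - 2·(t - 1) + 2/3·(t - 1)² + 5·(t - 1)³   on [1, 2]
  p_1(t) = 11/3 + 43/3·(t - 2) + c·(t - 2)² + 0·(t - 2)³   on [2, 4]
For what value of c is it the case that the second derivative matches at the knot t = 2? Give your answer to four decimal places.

15.6667

p_0''(t) = 4/3 + 30·(t - 1), so p_0''(2) = 94/3. On the right, p_1''(2) = 2c, so c = 47/3.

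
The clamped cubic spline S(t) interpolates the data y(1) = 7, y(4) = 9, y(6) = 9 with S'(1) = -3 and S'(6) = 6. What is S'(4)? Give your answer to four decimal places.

-0.8000

Write m_i for S''(x_i). With h_i = 3, 2 and divided differences Δ_i = 2/3, 0, the continuity of S' gives the tridiagonal system
  3·m_0 + 10·m_1 + 2·m_2 = 6(Δ_1 - Δ_0) = -4
Clamped end conditions give two more equations: 2h_0·m_0 + h_0·m_1 = 6(Δ_0 - S'(1)) = 22 and h_1·m_1 + 2h_1·m_2 = 6(S'(6) - Δ_1) = 36.
Solving: m_0 = 88/15, m_1 = -22/5, m_2 = 56/5.
On [4, 6], S'(t) = b_1 + 2c_1·(t - 4) + 3d_1·(t - 4)² with b_1 = Δ_1 - h_1(2m_1 + m_2)/6 = -4/5, c_1 = m_1/2 = -11/5, d_1 = (m_2 - m_1)/(6h_1) = 13/10. So S'(4) = -4/5.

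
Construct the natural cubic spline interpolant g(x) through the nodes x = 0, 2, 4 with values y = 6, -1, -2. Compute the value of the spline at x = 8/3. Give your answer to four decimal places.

Put M_i = g'' at the i-th knot. Here h = (2, 2) and Δ = (-7/2, -1/2), so the interior equations h_(i-1)·M_(i-1) + 2(h_(i-1)+h_i)·M_i + h_i·M_(i+1) = 6(Δ_i − Δ_(i-1)) read
  2·M_0 + 8·M_1 + 2·M_2 = 6(Δ_1 - Δ_0) = 18
Natural end conditions: M_0 = M_2 = 0.
Solving the tridiagonal system: M_0 = 0, M_1 = 9/4, M_2 = 0.
On [2, 4], g(x) = -1 - 2·(x - 2) + 9/8·(x - 2)² - 3/16·(x - 2)³.
With (x - 2) = 2/3: g(8/3) = -17/9.

-1.8889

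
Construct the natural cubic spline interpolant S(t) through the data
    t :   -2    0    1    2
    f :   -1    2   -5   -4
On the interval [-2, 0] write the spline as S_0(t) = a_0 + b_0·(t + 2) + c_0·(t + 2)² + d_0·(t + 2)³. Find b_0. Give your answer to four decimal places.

Write m_i for S''(x_i). With h_i = 2, 1, 1 and divided differences Δ_i = 3/2, -7, 1, the continuity of S' gives the tridiagonal system
  2·m_0 + 6·m_1 + 1·m_2 = 6(Δ_1 - Δ_0) = -51
  1·m_1 + 4·m_2 + 1·m_3 = 6(Δ_2 - Δ_1) = 48
Natural end conditions: m_0 = m_3 = 0.
Forward elimination and back-substitution give m_0 = 0, m_1 = -252/23, m_2 = 339/23, m_3 = 0.
On [-2, 0], with S_0(t) = a_0 + b_0·(t + 2) + c_0·(t + 2)² + d_0·(t + 2)³: c_0 = m_0/2 = 0, d_0 = (m_1 - m_0)/(6h_0) = -21/23, b_0 = Δ_0 - h_0(2m_0 + m_1)/6 = 237/46.

5.1522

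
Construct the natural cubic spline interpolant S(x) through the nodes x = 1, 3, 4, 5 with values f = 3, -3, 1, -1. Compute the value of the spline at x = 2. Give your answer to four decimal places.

-2.2174

Write σ_i for S''(x_i). With h_i = 2, 1, 1 and divided differences Δ_i = -3, 4, -2, the continuity of S' gives the tridiagonal system
  2·σ_0 + 6·σ_1 + 1·σ_2 = 6(Δ_1 - Δ_0) = 42
  1·σ_1 + 4·σ_2 + 1·σ_3 = 6(Δ_2 - Δ_1) = -36
Natural end conditions: σ_0 = σ_3 = 0.
Hence σ_0 = 0, σ_1 = 204/23, σ_2 = -258/23, σ_3 = 0.
On [1, 3], S(x) = 3 - 137/23·(x - 1) + 0·(x - 1)² + 17/23·(x - 1)³.
With (x - 1) = 1: S(2) = -51/23.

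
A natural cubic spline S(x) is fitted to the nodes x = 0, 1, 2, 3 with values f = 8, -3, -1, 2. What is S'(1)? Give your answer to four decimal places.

-4.2000

Put m_i = S'' at the i-th knot. Here h = (1, 1, 1) and Δ = (-11, 2, 3), so the interior equations h_(i-1)·m_(i-1) + 2(h_(i-1)+h_i)·m_i + h_i·m_(i+1) = 6(Δ_i − Δ_(i-1)) read
  1·m_0 + 4·m_1 + 1·m_2 = 6(Δ_1 - Δ_0) = 78
  1·m_1 + 4·m_2 + 1·m_3 = 6(Δ_2 - Δ_1) = 6
Natural end conditions: m_0 = m_3 = 0.
Hence m_0 = 0, m_1 = 102/5, m_2 = -18/5, m_3 = 0.
On [1, 2], S'(x) = b_1 + 2c_1·(x - 1) + 3d_1·(x - 1)² with b_1 = Δ_1 - h_1(2m_1 + m_2)/6 = -21/5, c_1 = m_1/2 = 51/5, d_1 = (m_2 - m_1)/(6h_1) = -4. So S'(1) = -21/5.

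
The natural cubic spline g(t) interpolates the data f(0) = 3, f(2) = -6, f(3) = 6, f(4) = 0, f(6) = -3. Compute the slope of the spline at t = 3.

Write M_i for g''(x_i). With h_i = 2, 1, 1, 2 and divided differences Δ_i = -9/2, 12, -6, -3/2, the continuity of g' gives the tridiagonal system
  2·M_0 + 6·M_1 + 1·M_2 = 6(Δ_1 - Δ_0) = 99
  1·M_1 + 4·M_2 + 1·M_3 = 6(Δ_2 - Δ_1) = -108
  1·M_2 + 6·M_3 + 2·M_4 = 6(Δ_3 - Δ_2) = 27
Natural end conditions: M_0 = M_4 = 0.
Forward elimination and back-substitution give M_0 = 0, M_1 = 246/11, M_2 = -387/11, M_3 = 114/11, M_4 = 0.
On [3, 4], g'(t) = b_2 + 2c_2·(t - 3) + 3d_2·(t - 3)² with b_2 = Δ_2 - h_2(2M_2 + M_3)/6 = 4, c_2 = M_2/2 = -387/22, d_2 = (M_3 - M_2)/(6h_2) = 167/22. So g'(3) = 4.

4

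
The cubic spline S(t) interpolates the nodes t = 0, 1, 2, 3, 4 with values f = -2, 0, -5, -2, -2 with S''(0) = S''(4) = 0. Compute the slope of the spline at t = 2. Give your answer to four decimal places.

-1.5000

With M_i denoting the second derivative at x_i, h_i = 1, 1, 1, 1, and Δ_i = (y_(i+1) − y_i)/h_i = 2, -5, 3, 0:
  1·M_0 + 4·M_1 + 1·M_2 = 6(Δ_1 - Δ_0) = -42
  1·M_1 + 4·M_2 + 1·M_3 = 6(Δ_2 - Δ_1) = 48
  1·M_2 + 4·M_3 + 1·M_4 = 6(Δ_3 - Δ_2) = -18
Natural end conditions: M_0 = M_4 = 0.
Forward elimination and back-substitution give M_0 = 0, M_1 = -15, M_2 = 18, M_3 = -9, M_4 = 0.
On [2, 3], S'(t) = b_2 + 2c_2·(t - 2) + 3d_2·(t - 2)² with b_2 = Δ_2 - h_2(2M_2 + M_3)/6 = -3/2, c_2 = M_2/2 = 9, d_2 = (M_3 - M_2)/(6h_2) = -9/2. So S'(2) = -3/2.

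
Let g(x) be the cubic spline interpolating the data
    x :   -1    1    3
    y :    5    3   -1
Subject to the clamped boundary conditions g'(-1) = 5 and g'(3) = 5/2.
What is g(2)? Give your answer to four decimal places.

Let σ_i = g''(x_i). Step sizes h_i = 2, 2; slopes of the chords Δ_i = (y_(i+1) - y_i)/h_i = -1, -2.
  2·σ_0 + 8·σ_1 + 2·σ_2 = 6(Δ_1 - Δ_0) = -6
Clamped end conditions give two more equations: 2h_0·σ_0 + h_0·σ_1 = 6(Δ_0 - g'(-1)) = -36 and h_1·σ_1 + 2h_1·σ_2 = 6(g'(3) - Δ_1) = 27.
Solving: σ_0 = -71/8, σ_1 = -1/4, σ_2 = 55/8.
On [1, 3], g(x) = 3 - 33/8·(x - 1) - 1/8·(x - 1)² + 19/32·(x - 1)³.
With (x - 1) = 1: g(2) = -21/32.

-0.6563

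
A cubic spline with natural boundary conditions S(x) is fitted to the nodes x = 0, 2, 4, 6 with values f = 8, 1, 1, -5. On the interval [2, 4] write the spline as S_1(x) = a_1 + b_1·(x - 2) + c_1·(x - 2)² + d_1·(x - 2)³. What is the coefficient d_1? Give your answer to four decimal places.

Write M_i for S''(x_i). With h_i = 2, 2, 2 and divided differences Δ_i = -7/2, 0, -3, the continuity of S' gives the tridiagonal system
  2·M_0 + 8·M_1 + 2·M_2 = 6(Δ_1 - Δ_0) = 21
  2·M_1 + 8·M_2 + 2·M_3 = 6(Δ_2 - Δ_1) = -18
Natural end conditions: M_0 = M_3 = 0.
Hence M_0 = 0, M_1 = 17/5, M_2 = -31/10, M_3 = 0.
On [2, 4], with S_1(x) = a_1 + b_1·(x - 2) + c_1·(x - 2)² + d_1·(x - 2)³: c_1 = M_1/2 = 17/10, d_1 = (M_2 - M_1)/(6h_1) = -13/24, b_1 = Δ_1 - h_1(2M_1 + M_2)/6 = -37/30.

-0.5417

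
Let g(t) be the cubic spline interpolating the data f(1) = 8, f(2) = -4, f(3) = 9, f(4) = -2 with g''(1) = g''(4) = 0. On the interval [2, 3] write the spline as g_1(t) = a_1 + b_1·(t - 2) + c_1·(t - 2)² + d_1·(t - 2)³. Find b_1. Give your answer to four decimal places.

Write M_i for g''(x_i). With h_i = 1, 1, 1 and divided differences Δ_i = -12, 13, -11, the continuity of g' gives the tridiagonal system
  1·M_0 + 4·M_1 + 1·M_2 = 6(Δ_1 - Δ_0) = 150
  1·M_1 + 4·M_2 + 1·M_3 = 6(Δ_2 - Δ_1) = -144
Natural end conditions: M_0 = M_3 = 0.
Solving: M_0 = 0, M_1 = 248/5, M_2 = -242/5, M_3 = 0.
On [2, 3], with g_1(t) = a_1 + b_1·(t - 2) + c_1·(t - 2)² + d_1·(t - 2)³: c_1 = M_1/2 = 124/5, d_1 = (M_2 - M_1)/(6h_1) = -49/3, b_1 = Δ_1 - h_1(2M_1 + M_2)/6 = 68/15.

4.5333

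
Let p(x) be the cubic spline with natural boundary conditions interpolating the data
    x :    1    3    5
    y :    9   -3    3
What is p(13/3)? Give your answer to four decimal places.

Write M_i for p''(x_i). With h_i = 2, 2 and divided differences Δ_i = -6, 3, the continuity of p' gives the tridiagonal system
  2·M_0 + 8·M_1 + 2·M_2 = 6(Δ_1 - Δ_0) = 54
Natural end conditions: M_0 = M_2 = 0.
Forward elimination and back-substitution give M_0 = 0, M_1 = 27/4, M_2 = 0.
On [3, 5], p(x) = -3 - 3/2·(x - 3) + 27/8·(x - 3)² - 9/16·(x - 3)³.
With (x - 3) = 4/3: p(13/3) = -1/3.

-0.3333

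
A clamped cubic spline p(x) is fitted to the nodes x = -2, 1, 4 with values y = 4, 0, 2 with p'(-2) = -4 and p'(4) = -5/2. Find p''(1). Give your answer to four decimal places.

1.5000

Put M_i = p'' at the i-th knot. Here h = (3, 3) and Δ = (-4/3, 2/3), so the interior equations h_(i-1)·M_(i-1) + 2(h_(i-1)+h_i)·M_i + h_i·M_(i+1) = 6(Δ_i − Δ_(i-1)) read
  3·M_0 + 12·M_1 + 3·M_2 = 6(Δ_1 - Δ_0) = 12
Clamped end conditions give two more equations: 2h_0·M_0 + h_0·M_1 = 6(Δ_0 - p'(-2)) = 16 and h_1·M_1 + 2h_1·M_2 = 6(p'(4) - Δ_1) = -19.
Forward elimination and back-substitution give M_0 = 23/12, M_1 = 3/2, M_2 = -47/12.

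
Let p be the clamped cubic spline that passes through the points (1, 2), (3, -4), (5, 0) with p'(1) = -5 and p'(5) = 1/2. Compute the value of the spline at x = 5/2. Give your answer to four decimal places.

Put M_i = p'' at the i-th knot. Here h = (2, 2) and Δ = (-3, 2), so the interior equations h_(i-1)·M_(i-1) + 2(h_(i-1)+h_i)·M_i + h_i·M_(i+1) = 6(Δ_i − Δ_(i-1)) read
  2·M_0 + 8·M_1 + 2·M_2 = 6(Δ_1 - Δ_0) = 30
Clamped end conditions give two more equations: 2h_0·M_0 + h_0·M_1 = 6(Δ_0 - p'(1)) = 12 and h_1·M_1 + 2h_1·M_2 = 6(p'(5) - Δ_1) = -9.
Solving the tridiagonal system: M_0 = 5/8, M_1 = 19/4, M_2 = -37/8.
On [1, 3], p(x) = 2 - 5·(x - 1) + 5/16·(x - 1)² + 11/32·(x - 1)³.
With (x - 1) = 3/2: p(5/2) = -931/256.

-3.6367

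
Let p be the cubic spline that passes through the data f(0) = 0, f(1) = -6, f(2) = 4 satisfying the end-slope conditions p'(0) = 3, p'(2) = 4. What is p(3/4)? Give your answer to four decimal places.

Write M_i for p''(x_i). With h_i = 1, 1 and divided differences Δ_i = -6, 10, the continuity of p' gives the tridiagonal system
  1·M_0 + 4·M_1 + 1·M_2 = 6(Δ_1 - Δ_0) = 96
Clamped end conditions give two more equations: 2h_0·M_0 + h_0·M_1 = 6(Δ_0 - p'(0)) = -54 and h_1·M_1 + 2h_1·M_2 = 6(p'(2) - Δ_1) = -36.
Solving the tridiagonal system: M_0 = -101/2, M_1 = 47, M_2 = -83/2.
On [0, 1], p(x) = 0 + 3·x - 101/4·x² + 65/4·x³.
With x = 3/4: p(3/4) = -1305/256.

-5.0977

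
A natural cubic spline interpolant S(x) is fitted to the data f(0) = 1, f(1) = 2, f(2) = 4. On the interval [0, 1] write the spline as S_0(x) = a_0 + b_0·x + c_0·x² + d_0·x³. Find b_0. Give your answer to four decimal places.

0.7500

Let m_i = S''(x_i). Step sizes h_i = 1, 1; slopes of the chords Δ_i = (y_(i+1) - y_i)/h_i = 1, 2.
  1·m_0 + 4·m_1 + 1·m_2 = 6(Δ_1 - Δ_0) = 6
Natural end conditions: m_0 = m_2 = 0.
Solving: m_0 = 0, m_1 = 3/2, m_2 = 0.
On [0, 1], with S_0(x) = a_0 + b_0·x + c_0·x² + d_0·x³: c_0 = m_0/2 = 0, d_0 = (m_1 - m_0)/(6h_0) = 1/4, b_0 = Δ_0 - h_0(2m_0 + m_1)/6 = 3/4.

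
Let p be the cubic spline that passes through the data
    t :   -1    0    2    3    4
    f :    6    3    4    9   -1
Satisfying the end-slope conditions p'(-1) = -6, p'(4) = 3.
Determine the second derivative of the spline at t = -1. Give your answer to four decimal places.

Write σ_i for p''(x_i). With h_i = 1, 2, 1, 1 and divided differences Δ_i = -3, 1/2, 5, -10, the continuity of p' gives the tridiagonal system
  1·σ_0 + 6·σ_1 + 2·σ_2 = 6(Δ_1 - Δ_0) = 21
  2·σ_1 + 6·σ_2 + 1·σ_3 = 6(Δ_2 - Δ_1) = 27
  1·σ_2 + 4·σ_3 + 1·σ_4 = 6(Δ_3 - Δ_2) = -90
Clamped end conditions give two more equations: 2h_0·σ_0 + h_0·σ_1 = 6(Δ_0 - p'(-1)) = 18 and h_3·σ_3 + 2h_3·σ_4 = 6(p'(4) - Δ_3) = 78.
Forward elimination and back-substitution give σ_0 = 645/64, σ_1 = -69/32, σ_2 = 1527/128, σ_3 = -2577/64, σ_4 = 7569/128.

10.0781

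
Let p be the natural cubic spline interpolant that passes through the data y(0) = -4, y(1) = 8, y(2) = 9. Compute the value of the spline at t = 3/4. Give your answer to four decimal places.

Write M_i for p''(x_i). With h_i = 1, 1 and divided differences Δ_i = 12, 1, the continuity of p' gives the tridiagonal system
  1·M_0 + 4·M_1 + 1·M_2 = 6(Δ_1 - Δ_0) = -66
Natural end conditions: M_0 = M_2 = 0.
Solving: M_0 = 0, M_1 = -33/2, M_2 = 0.
On [0, 1], p(t) = -4 + 59/4·t + 0·t² - 11/4·t³.
With t = 3/4: p(3/4) = 1511/256.

5.9023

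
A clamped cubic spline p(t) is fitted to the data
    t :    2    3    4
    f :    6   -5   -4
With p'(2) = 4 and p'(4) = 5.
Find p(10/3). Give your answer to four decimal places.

Write m_i for p''(x_i). With h_i = 1, 1 and divided differences Δ_i = -11, 1, the continuity of p' gives the tridiagonal system
  1·m_0 + 4·m_1 + 1·m_2 = 6(Δ_1 - Δ_0) = 72
Clamped end conditions give two more equations: 2h_0·m_0 + h_0·m_1 = 6(Δ_0 - p'(2)) = -90 and h_1·m_1 + 2h_1·m_2 = 6(p'(4) - Δ_1) = 24.
Solving: m_0 = -125/2, m_1 = 35, m_2 = -11/2.
On [3, 4], p(t) = -5 - 39/4·(t - 3) + 35/2·(t - 3)² - 27/4·(t - 3)³.
With (t - 3) = 1/3: p(10/3) = -59/9.

-6.5556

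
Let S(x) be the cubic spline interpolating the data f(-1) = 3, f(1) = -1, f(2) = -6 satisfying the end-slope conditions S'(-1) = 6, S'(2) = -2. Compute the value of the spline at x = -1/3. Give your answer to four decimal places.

Write M_i for S''(x_i). With h_i = 2, 1 and divided differences Δ_i = -2, -5, the continuity of S' gives the tridiagonal system
  2·M_0 + 6·M_1 + 1·M_2 = 6(Δ_1 - Δ_0) = -18
Clamped end conditions give two more equations: 2h_0·M_0 + h_0·M_1 = 6(Δ_0 - S'(-1)) = -48 and h_1·M_1 + 2h_1·M_2 = 6(S'(2) - Δ_1) = 18.
Forward elimination and back-substitution give M_0 = -35/3, M_1 = -2/3, M_2 = 28/3.
On [-1, 1], S(x) = 3 + 6·(x + 1) - 35/6·(x + 1)² + 11/12·(x + 1)³.
With (x + 1) = 2/3: S(-1/3) = 379/81.

4.6790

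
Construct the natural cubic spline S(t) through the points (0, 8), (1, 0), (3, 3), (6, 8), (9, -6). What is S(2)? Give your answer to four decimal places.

Write M_i for S''(x_i). With h_i = 1, 2, 3, 3 and divided differences Δ_i = -8, 3/2, 5/3, -14/3, the continuity of S' gives the tridiagonal system
  1·M_0 + 6·M_1 + 2·M_2 = 6(Δ_1 - Δ_0) = 57
  2·M_1 + 10·M_2 + 3·M_3 = 6(Δ_2 - Δ_1) = 1
  3·M_2 + 12·M_3 + 3·M_4 = 6(Δ_3 - Δ_2) = -38
Natural end conditions: M_0 = M_4 = 0.
Solving the tridiagonal system: M_0 = 0, M_1 = 2025/206, M_2 = -102/103, M_3 = -902/309, M_4 = 0.
On [1, 3], S(t) = 0 - 973/206·(t - 1) + 2025/412·(t - 1)² - 743/824·(t - 1)³.
With (t - 1) = 1: S(2) = -585/824.

-0.7100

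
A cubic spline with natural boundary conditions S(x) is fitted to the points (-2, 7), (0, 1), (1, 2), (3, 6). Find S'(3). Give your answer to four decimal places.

2.1143

With m_i denoting the second derivative at x_i, h_i = 2, 1, 2, and Δ_i = (y_(i+1) − y_i)/h_i = -3, 1, 2:
  2·m_0 + 6·m_1 + 1·m_2 = 6(Δ_1 - Δ_0) = 24
  1·m_1 + 6·m_2 + 2·m_3 = 6(Δ_2 - Δ_1) = 6
Natural end conditions: m_0 = m_3 = 0.
Solving the tridiagonal system: m_0 = 0, m_1 = 138/35, m_2 = 12/35, m_3 = 0.
On [1, 3], S'(x) = b_2 + 2c_2·(x - 1) + 3d_2·(x - 1)² with b_2 = Δ_2 - h_2(2m_2 + m_3)/6 = 62/35, c_2 = m_2/2 = 6/35, d_2 = (m_3 - m_2)/(6h_2) = -1/35. So S'(3) = 74/35.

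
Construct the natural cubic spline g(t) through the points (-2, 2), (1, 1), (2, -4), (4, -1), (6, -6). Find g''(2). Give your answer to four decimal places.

Write M_i for g''(x_i). With h_i = 3, 1, 2, 2 and divided differences Δ_i = -1/3, -5, 3/2, -5/2, the continuity of g' gives the tridiagonal system
  3·M_0 + 8·M_1 + 1·M_2 = 6(Δ_1 - Δ_0) = -28
  1·M_1 + 6·M_2 + 2·M_3 = 6(Δ_2 - Δ_1) = 39
  2·M_2 + 8·M_3 + 2·M_4 = 6(Δ_3 - Δ_2) = -24
Natural end conditions: M_0 = M_4 = 0.
Forward elimination and back-substitution give M_0 = 0, M_1 = -199/43, M_2 = 388/43, M_3 = -226/43, M_4 = 0.

9.0233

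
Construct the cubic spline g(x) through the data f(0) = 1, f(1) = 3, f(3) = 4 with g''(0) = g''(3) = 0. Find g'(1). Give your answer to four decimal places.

Let M_i = g''(x_i). Step sizes h_i = 1, 2; slopes of the chords Δ_i = (y_(i+1) - y_i)/h_i = 2, 1/2.
  1·M_0 + 6·M_1 + 2·M_2 = 6(Δ_1 - Δ_0) = -9
Natural end conditions: M_0 = M_2 = 0.
Forward elimination and back-substitution give M_0 = 0, M_1 = -3/2, M_2 = 0.
On [1, 3], g'(x) = b_1 + 2c_1·(x - 1) + 3d_1·(x - 1)² with b_1 = Δ_1 - h_1(2M_1 + M_2)/6 = 3/2, c_1 = M_1/2 = -3/4, d_1 = (M_2 - M_1)/(6h_1) = 1/8. So g'(1) = 3/2.

1.5000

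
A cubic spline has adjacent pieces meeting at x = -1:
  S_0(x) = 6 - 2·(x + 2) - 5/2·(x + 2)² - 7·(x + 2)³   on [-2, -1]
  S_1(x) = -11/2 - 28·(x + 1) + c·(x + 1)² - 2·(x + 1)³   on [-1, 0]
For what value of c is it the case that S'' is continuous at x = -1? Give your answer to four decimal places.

-23.5000

S_0''(x) = -5 - 42·(x + 2), so S_0''(-1) = -47. On the right, S_1''(-1) = 2c, so c = -47/2.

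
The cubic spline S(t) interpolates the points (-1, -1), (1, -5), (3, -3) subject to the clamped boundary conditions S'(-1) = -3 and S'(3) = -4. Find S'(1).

1

Let M_i = S''(x_i). Step sizes h_i = 2, 2; slopes of the chords Δ_i = (y_(i+1) - y_i)/h_i = -2, 1.
  2·M_0 + 8·M_1 + 2·M_2 = 6(Δ_1 - Δ_0) = 18
Clamped end conditions give two more equations: 2h_0·M_0 + h_0·M_1 = 6(Δ_0 - S'(-1)) = 6 and h_1·M_1 + 2h_1·M_2 = 6(S'(3) - Δ_1) = -30.
Solving the tridiagonal system: M_0 = -1, M_1 = 5, M_2 = -10.
On [1, 3], S'(t) = b_1 + 2c_1·(t - 1) + 3d_1·(t - 1)² with b_1 = Δ_1 - h_1(2M_1 + M_2)/6 = 1, c_1 = M_1/2 = 5/2, d_1 = (M_2 - M_1)/(6h_1) = -5/4. So S'(1) = 1.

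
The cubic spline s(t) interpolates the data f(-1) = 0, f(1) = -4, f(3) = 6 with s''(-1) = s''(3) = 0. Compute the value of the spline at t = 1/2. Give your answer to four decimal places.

-4.1484

With m_i denoting the second derivative at x_i, h_i = 2, 2, and Δ_i = (y_(i+1) − y_i)/h_i = -2, 5:
  2·m_0 + 8·m_1 + 2·m_2 = 6(Δ_1 - Δ_0) = 42
Natural end conditions: m_0 = m_2 = 0.
Solving: m_0 = 0, m_1 = 21/4, m_2 = 0.
On [-1, 1], s(t) = 0 - 15/4·(t + 1) + 0·(t + 1)² + 7/16·(t + 1)³.
With (t + 1) = 3/2: s(1/2) = -531/128.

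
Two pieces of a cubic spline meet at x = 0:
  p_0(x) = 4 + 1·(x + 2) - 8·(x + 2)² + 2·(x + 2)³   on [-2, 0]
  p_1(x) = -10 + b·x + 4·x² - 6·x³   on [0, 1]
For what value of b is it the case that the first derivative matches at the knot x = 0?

p_0'(x) = 1 - 16·(x + 2) + 6·(x + 2)², so p_0'(0) = -7. On the right, p_1'(0) = b, so b = -7.

-7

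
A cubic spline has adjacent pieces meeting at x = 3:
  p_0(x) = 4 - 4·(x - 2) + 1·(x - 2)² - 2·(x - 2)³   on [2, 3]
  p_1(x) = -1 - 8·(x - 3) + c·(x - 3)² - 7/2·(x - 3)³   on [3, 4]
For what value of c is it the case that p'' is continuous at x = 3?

-5

p_0''(x) = 2 - 12·(x - 2), so p_0''(3) = -10. On the right, p_1''(3) = 2c, so c = -5.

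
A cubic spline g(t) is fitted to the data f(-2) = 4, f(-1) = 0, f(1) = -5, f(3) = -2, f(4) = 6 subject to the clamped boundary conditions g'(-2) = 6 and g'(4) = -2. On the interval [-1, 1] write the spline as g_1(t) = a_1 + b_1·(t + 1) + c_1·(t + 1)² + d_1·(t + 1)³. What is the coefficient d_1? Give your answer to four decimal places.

Put σ_i = g'' at the i-th knot. Here h = (1, 2, 2, 1) and Δ = (-4, -5/2, 3/2, 8), so the interior equations h_(i-1)·σ_(i-1) + 2(h_(i-1)+h_i)·σ_i + h_i·σ_(i+1) = 6(Δ_i − Δ_(i-1)) read
  1·σ_0 + 6·σ_1 + 2·σ_2 = 6(Δ_1 - Δ_0) = 9
  2·σ_1 + 8·σ_2 + 2·σ_3 = 6(Δ_2 - Δ_1) = 24
  2·σ_2 + 6·σ_3 + 1·σ_4 = 6(Δ_3 - Δ_2) = 39
Clamped end conditions give two more equations: 2h_0·σ_0 + h_0·σ_1 = 6(Δ_0 - g'(-2)) = -60 and h_3·σ_3 + 2h_3·σ_4 = 6(g'(4) - Δ_3) = -60.
Solving the tridiagonal system: σ_0 = -1121/33, σ_1 = 262/33, σ_2 = -7/3, σ_3 = 442/33, σ_4 = -1211/33.
On [-1, 1], with g_1(t) = a_1 + b_1·(t + 1) + c_1·(t + 1)² + d_1·(t + 1)³: c_1 = σ_1/2 = 131/33, d_1 = (σ_2 - σ_1)/(6h_1) = -113/132, b_1 = Δ_1 - h_1(2σ_1 + σ_2)/6 = -463/66.

-0.8561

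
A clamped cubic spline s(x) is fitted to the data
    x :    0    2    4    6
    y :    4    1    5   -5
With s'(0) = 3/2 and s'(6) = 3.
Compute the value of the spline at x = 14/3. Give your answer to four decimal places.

Let M_i = s''(x_i). Step sizes h_i = 2, 2, 2; slopes of the chords Δ_i = (y_(i+1) - y_i)/h_i = -3/2, 2, -5.
  2·M_0 + 8·M_1 + 2·M_2 = 6(Δ_1 - Δ_0) = 21
  2·M_1 + 8·M_2 + 2·M_3 = 6(Δ_2 - Δ_1) = -42
Clamped end conditions give two more equations: 2h_0·M_0 + h_0·M_1 = 6(Δ_0 - s'(0)) = -18 and h_2·M_2 + 2h_2·M_3 = 6(s'(6) - Δ_2) = 48.
Solving the tridiagonal system: M_0 = -83/10, M_1 = 38/5, M_2 = -58/5, M_3 = 89/5.
On [4, 6], s(x) = 5 - 16/5·(x - 4) - 29/5·(x - 4)² + 49/20·(x - 4)³.
With (x - 4) = 2/3: s(14/3) = 137/135.

1.0148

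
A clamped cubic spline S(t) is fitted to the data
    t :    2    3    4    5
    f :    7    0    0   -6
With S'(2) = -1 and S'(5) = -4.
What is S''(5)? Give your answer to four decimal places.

15.2000

With M_i denoting the second derivative at x_i, h_i = 1, 1, 1, and Δ_i = (y_(i+1) − y_i)/h_i = -7, 0, -6:
  1·M_0 + 4·M_1 + 1·M_2 = 6(Δ_1 - Δ_0) = 42
  1·M_1 + 4·M_2 + 1·M_3 = 6(Δ_2 - Δ_1) = -36
Clamped end conditions give two more equations: 2h_0·M_0 + h_0·M_1 = 6(Δ_0 - S'(2)) = -36 and h_2·M_2 + 2h_2·M_3 = 6(S'(5) - Δ_2) = 12.
Solving the tridiagonal system: M_0 = -146/5, M_1 = 112/5, M_2 = -92/5, M_3 = 76/5.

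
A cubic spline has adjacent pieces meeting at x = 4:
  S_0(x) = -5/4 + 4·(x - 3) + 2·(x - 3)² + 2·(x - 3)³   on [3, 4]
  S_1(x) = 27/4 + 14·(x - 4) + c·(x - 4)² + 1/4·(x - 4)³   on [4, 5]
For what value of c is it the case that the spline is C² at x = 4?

S_0''(x) = 4 + 12·(x - 3), so S_0''(4) = 16. On the right, S_1''(4) = 2c, so c = 8.

8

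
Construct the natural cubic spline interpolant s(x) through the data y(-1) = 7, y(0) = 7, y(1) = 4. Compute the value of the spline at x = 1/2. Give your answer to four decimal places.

With M_i denoting the second derivative at x_i, h_i = 1, 1, and Δ_i = (y_(i+1) − y_i)/h_i = 0, -3:
  1·M_0 + 4·M_1 + 1·M_2 = 6(Δ_1 - Δ_0) = -18
Natural end conditions: M_0 = M_2 = 0.
Forward elimination and back-substitution give M_0 = 0, M_1 = -9/2, M_2 = 0.
On [0, 1], s(x) = 7 - 3/2·x - 9/4·x² + 3/4·x³.
With x = 1/2: s(1/2) = 185/32.

5.7813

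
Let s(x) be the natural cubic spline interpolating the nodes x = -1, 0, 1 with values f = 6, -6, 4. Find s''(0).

33

Put σ_i = s'' at the i-th knot. Here h = (1, 1) and Δ = (-12, 10), so the interior equations h_(i-1)·σ_(i-1) + 2(h_(i-1)+h_i)·σ_i + h_i·σ_(i+1) = 6(Δ_i − Δ_(i-1)) read
  1·σ_0 + 4·σ_1 + 1·σ_2 = 6(Δ_1 - Δ_0) = 132
Natural end conditions: σ_0 = σ_2 = 0.
Forward elimination and back-substitution give σ_0 = 0, σ_1 = 33, σ_2 = 0.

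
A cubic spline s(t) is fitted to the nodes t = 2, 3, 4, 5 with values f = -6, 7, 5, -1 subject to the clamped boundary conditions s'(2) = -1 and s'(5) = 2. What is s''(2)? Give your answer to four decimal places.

Put M_i = s'' at the i-th knot. Here h = (1, 1, 1) and Δ = (13, -2, -6), so the interior equations h_(i-1)·M_(i-1) + 2(h_(i-1)+h_i)·M_i + h_i·M_(i+1) = 6(Δ_i − Δ_(i-1)) read
  1·M_0 + 4·M_1 + 1·M_2 = 6(Δ_1 - Δ_0) = -90
  1·M_1 + 4·M_2 + 1·M_3 = 6(Δ_2 - Δ_1) = -24
Clamped end conditions give two more equations: 2h_0·M_0 + h_0·M_1 = 6(Δ_0 - s'(2)) = 84 and h_2·M_2 + 2h_2·M_3 = 6(s'(5) - Δ_2) = 48.
Solving the tridiagonal system: M_0 = 302/5, M_1 = -184/5, M_2 = -16/5, M_3 = 128/5.

60.4000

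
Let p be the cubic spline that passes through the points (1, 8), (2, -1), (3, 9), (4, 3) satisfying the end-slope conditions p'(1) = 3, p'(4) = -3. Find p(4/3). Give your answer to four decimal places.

Put m_i = p'' at the i-th knot. Here h = (1, 1, 1) and Δ = (-9, 10, -6), so the interior equations h_(i-1)·m_(i-1) + 2(h_(i-1)+h_i)·m_i + h_i·m_(i+1) = 6(Δ_i − Δ_(i-1)) read
  1·m_0 + 4·m_1 + 1·m_2 = 6(Δ_1 - Δ_0) = 114
  1·m_1 + 4·m_2 + 1·m_3 = 6(Δ_2 - Δ_1) = -96
Clamped end conditions give two more equations: 2h_0·m_0 + h_0·m_1 = 6(Δ_0 - p'(1)) = -72 and h_2·m_2 + 2h_2·m_3 = 6(p'(4) - Δ_2) = 18.
Hence m_0 = -64, m_1 = 56, m_2 = -46, m_3 = 32.
On [1, 2], p(x) = 8 + 3·(x - 1) - 32·(x - 1)² + 20·(x - 1)³.
With (x - 1) = 1/3: p(4/3) = 167/27.

6.1852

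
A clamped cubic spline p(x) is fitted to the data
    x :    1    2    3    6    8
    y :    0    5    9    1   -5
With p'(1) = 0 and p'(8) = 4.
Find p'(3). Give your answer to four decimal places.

Put M_i = p'' at the i-th knot. Here h = (1, 1, 3, 2) and Δ = (5, 4, -8/3, -3), so the interior equations h_(i-1)·M_(i-1) + 2(h_(i-1)+h_i)·M_i + h_i·M_(i+1) = 6(Δ_i − Δ_(i-1)) read
  1·M_0 + 4·M_1 + 1·M_2 = 6(Δ_1 - Δ_0) = -6
  1·M_1 + 8·M_2 + 3·M_3 = 6(Δ_2 - Δ_1) = -40
  3·M_2 + 10·M_3 + 2·M_4 = 6(Δ_3 - Δ_2) = -2
Clamped end conditions give two more equations: 2h_0·M_0 + h_0·M_1 = 6(Δ_0 - p'(1)) = 30 and h_3·M_3 + 2h_3·M_4 = 6(p'(8) - Δ_3) = 42.
Hence M_0 = 2459/141, M_1 = -688/141, M_2 = -553/141, M_3 = -176/141, M_4 = 3137/282.
On [3, 6], p'(x) = b_2 + 2c_2·(x - 3) + 3d_2·(x - 3)² with b_2 = Δ_2 - h_2(2M_2 + M_3)/6 = 265/141, c_2 = M_2/2 = -553/282, d_2 = (M_3 - M_2)/(6h_2) = 377/2538. So p'(3) = 265/141.

1.8794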